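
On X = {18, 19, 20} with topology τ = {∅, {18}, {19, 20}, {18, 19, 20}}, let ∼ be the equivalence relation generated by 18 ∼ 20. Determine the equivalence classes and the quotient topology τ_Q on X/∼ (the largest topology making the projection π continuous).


X/∼ = {[18=20], [19]}; |τ_Q| = 2.

Equivalence classes: [18=20], [19].
Quotient map π: X → X/∼ sends 18 ↦ [18=20], 19 ↦ [19], 20 ↦ [18=20].
For each subset V ⊆ X/∼, compute π^{-1}(V) ⊆ X and check whether π^{-1}(V) ∈ τ. V is open in τ_Q iff π^{-1}(V) ∈ τ.
  V = {}: π^{-1}(V) = ∅ ∈ τ ✓.
  V = {[18=20]}: π^{-1}(V) = {18, 20} ∉ τ ✗.
  V = {[19]}: π^{-1}(V) = {19} ∉ τ ✗.
  V = {[18=20], [19]}: π^{-1}(V) = {18, 19, 20} ∈ τ ✓.
Open sets in the quotient: τ_Q = {{}, {[18=20], [19]}} (2 elements).


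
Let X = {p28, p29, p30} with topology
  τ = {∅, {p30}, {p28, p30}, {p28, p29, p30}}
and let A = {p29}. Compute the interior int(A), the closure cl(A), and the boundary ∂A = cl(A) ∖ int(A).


int(A) = ∅, cl(A) = {p29}, ∂A = {p29}.

Closed sets in (X, τ) are complements of opens:
  closed(X, τ) = {∅, {p29}, {p28, p29}, {p28, p29, p30}}.
int(A) = ⋃ {U ∈ τ : U ⊆ A}. Opens contained in A: ∅.
Taking the union of these: int(A) = ∅.
cl(A) = ⋂ {C closed : A ⊆ C}. Closed sets containing A: {p29}, {p28, p29}, {p28, p29, p30}.
Intersecting these: cl(A) = {p29}.
∂A = cl(A) ∖ int(A) = {p29} ∖ ∅ = {p29}.


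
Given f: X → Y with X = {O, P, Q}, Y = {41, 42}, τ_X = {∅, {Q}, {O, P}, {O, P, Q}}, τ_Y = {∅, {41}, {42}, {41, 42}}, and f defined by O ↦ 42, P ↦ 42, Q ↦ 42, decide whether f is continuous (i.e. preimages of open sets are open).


f IS continuous.

Compute f^{-1}(U) for each U ∈ τ_Y:
  U = ∅: f^{-1}(U) = ∅ ∈ τ_X ✓.
  U = {41}: f^{-1}(U) = ∅ ∈ τ_X ✓.
  U = {42}: f^{-1}(U) = {O, P, Q} ∈ τ_X ✓.
  U = {41, 42}: f^{-1}(U) = {O, P, Q} ∈ τ_X ✓.
Every preimage lies in τ_X, so f IS continuous.


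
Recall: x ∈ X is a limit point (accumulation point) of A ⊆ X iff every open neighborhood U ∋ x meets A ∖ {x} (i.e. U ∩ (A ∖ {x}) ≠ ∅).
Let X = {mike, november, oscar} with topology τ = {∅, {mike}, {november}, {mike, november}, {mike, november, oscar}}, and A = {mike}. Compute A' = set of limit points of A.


A' = {oscar}

For each x ∈ X, list the open sets U ∈ τ with x ∈ U, then check whether U ∩ (A ∖ {x}) ≠ ∅ for every such U.
  x = mike: open {mike} ∋ x has {mike} ∩ (A ∖ {mike}) = ∅, so x is NOT a limit point.
  x = november: open {november} ∋ x has {november} ∩ (A ∖ {november}) = ∅, so x is NOT a limit point.
  x = oscar: opens ∋ x are {mike, november, oscar}; each meets A ∖ {oscar}, so x IS a limit point.
Collecting: A' = {oscar}.


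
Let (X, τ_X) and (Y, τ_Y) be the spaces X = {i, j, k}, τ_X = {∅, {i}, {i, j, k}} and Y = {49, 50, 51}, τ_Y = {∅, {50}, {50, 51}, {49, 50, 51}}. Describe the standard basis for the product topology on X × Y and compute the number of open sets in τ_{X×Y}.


Basis B = {∅ × ∅, {i} × {50}, {i} × {50, 51}, {i} × {49, 50, 51}, {i, j, k} × {50}, {i, j, k} × {50, 51}, {i, j, k} × {49, 50, 51}}; |τ_{X×Y}| = 10.

Enumerate products U × V with U ∈ τ_X, V ∈ τ_Y (deduplicated):
  ∅ × ∅ = {} (∅)
  {i} × {50} = {(i,50)}
  {i} × {50, 51} = {(i,50), (i,51)}
  {i} × {49, 50, 51} = {(i,49), (i,50), (i,51)}
  {i, j, k} × {50} = {(i,50), (j,50), (k,50)}
  {i, j, k} × {50, 51} = {(i,50), (i,51), (j,50), (j,51), (k,50), (k,51)}
  {i, j, k} × {49, 50, 51} = {(i,49), (i,50), (i,51), (j,49), (j,50), (j,51), (k,49), (k,50), (k,51)}
These 7 distinct sets form the basis B.
Close under arbitrary unions to get τ_{X×Y}; counting gives |τ_{X×Y}| = 10.


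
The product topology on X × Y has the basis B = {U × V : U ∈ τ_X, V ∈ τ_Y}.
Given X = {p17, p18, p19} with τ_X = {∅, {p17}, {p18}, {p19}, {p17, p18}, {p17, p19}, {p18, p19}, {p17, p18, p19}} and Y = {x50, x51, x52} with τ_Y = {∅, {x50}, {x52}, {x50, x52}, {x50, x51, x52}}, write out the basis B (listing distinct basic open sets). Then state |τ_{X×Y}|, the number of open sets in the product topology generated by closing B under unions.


Basis B = {∅ × ∅, {p17} × {x50}, {p17} × {x52}, {p18} × {x50}, {p18} × {x52}, {p19} × {x50}, {p19} × {x52}, {p17} × {x50, x52}, {p17, p18} × {x50}, {p17, p19} × {x50}, {p17, p18} × {x52}, {p17, p19} × {x52}, {p18} × {x50, x52}, {p18, p19} × {x50}, {p18, p19} × {x52}, {p19} × {x50, x52}, {p17} × {x50, x51, x52}, {p17, p18, p19} × {x50}, {p17, p18, p19} × {x52}, {p18} × {x50, x51, x52}, {p19} × {x50, x51, x52}, {p17, p18} × {x50, x52}, {p17, p19} × {x50, x52}, {p18, p19} × {x50, x52}, {p17, p18} × {x50, x51, x52}, {p17, p19} × {x50, x51, x52}, {p17, p18, p19} × {x50, x52}, {p18, p19} × {x50, x51, x52}, {p17, p18, p19} × {x50, x51, x52}}; |τ_{X×Y}| = 125.

Enumerate products U × V with U ∈ τ_X, V ∈ τ_Y (deduplicated):
  ∅ × ∅ = {} (∅)
  {p17} × {x50} = {(p17,x50)}
  {p17} × {x52} = {(p17,x52)}
  {p18} × {x50} = {(p18,x50)}
  {p18} × {x52} = {(p18,x52)}
  {p19} × {x50} = {(p19,x50)}
  {p19} × {x52} = {(p19,x52)}
  {p17} × {x50, x52} = {(p17,x50), (p17,x52)}
  {p17, p18} × {x50} = {(p17,x50), (p18,x50)}
  {p17, p19} × {x50} = {(p17,x50), (p19,x50)}
  {p17, p18} × {x52} = {(p17,x52), (p18,x52)}
  {p17, p19} × {x52} = {(p17,x52), (p19,x52)}
  {p18} × {x50, x52} = {(p18,x50), (p18,x52)}
  {p18, p19} × {x50} = {(p18,x50), (p19,x50)}
  {p18, p19} × {x52} = {(p18,x52), (p19,x52)}
  {p19} × {x50, x52} = {(p19,x50), (p19,x52)}
  {p17} × {x50, x51, x52} = {(p17,x50), (p17,x51), (p17,x52)}
  {p17, p18, p19} × {x50} = {(p17,x50), (p18,x50), (p19,x50)}
  {p17, p18, p19} × {x52} = {(p17,x52), (p18,x52), (p19,x52)}
  {p18} × {x50, x51, x52} = {(p18,x50), (p18,x51), (p18,x52)}
  {p19} × {x50, x51, x52} = {(p19,x50), (p19,x51), (p19,x52)}
  {p17, p18} × {x50, x52} = {(p17,x50), (p17,x52), (p18,x50), (p18,x52)}
  {p17, p19} × {x50, x52} = {(p17,x50), (p17,x52), (p19,x50), (p19,x52)}
  {p18, p19} × {x50, x52} = {(p18,x50), (p18,x52), (p19,x50), (p19,x52)}
  {p17, p18} × {x50, x51, x52} = {(p17,x50), (p17,x51), (p17,x52), (p18,x50), (p18,x51), (p18,x52)}
  {p17, p19} × {x50, x51, x52} = {(p17,x50), (p17,x51), (p17,x52), (p19,x50), (p19,x51), (p19,x52)}
  {p17, p18, p19} × {x50, x52} = {(p17,x50), (p17,x52), (p18,x50), (p18,x52), (p19,x50), (p19,x52)}
  {p18, p19} × {x50, x51, x52} = {(p18,x50), (p18,x51), (p18,x52), (p19,x50), (p19,x51), (p19,x52)}
  {p17, p18, p19} × {x50, x51, x52} = {(p17,x50), (p17,x51), (p17,x52), (p18,x50), (p18,x51), (p18,x52), (p19,x50), (p19,x51), (p19,x52)}
These 29 distinct sets form the basis B.
Close under arbitrary unions to get τ_{X×Y}; counting gives |τ_{X×Y}| = 125.


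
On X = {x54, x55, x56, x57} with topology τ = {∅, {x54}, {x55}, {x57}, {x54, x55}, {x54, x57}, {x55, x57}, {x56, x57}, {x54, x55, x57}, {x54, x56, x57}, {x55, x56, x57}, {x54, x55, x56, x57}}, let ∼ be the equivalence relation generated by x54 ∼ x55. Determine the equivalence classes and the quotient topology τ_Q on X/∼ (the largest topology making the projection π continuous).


X/∼ = {[x54=x55], [x56], [x57]}; |τ_Q| = 6.

Equivalence classes: [x54=x55], [x56], [x57].
Quotient map π: X → X/∼ sends x54 ↦ [x54=x55], x55 ↦ [x54=x55], x56 ↦ [x56], x57 ↦ [x57].
For each subset V ⊆ X/∼, compute π^{-1}(V) ⊆ X and check whether π^{-1}(V) ∈ τ. V is open in τ_Q iff π^{-1}(V) ∈ τ.
  V = {}: π^{-1}(V) = ∅ ∈ τ ✓.
  V = {[x54=x55]}: π^{-1}(V) = {x54, x55} ∈ τ ✓.
  V = {[x56]}: π^{-1}(V) = {x56} ∉ τ ✗.
  V = {[x54=x55], [x56]}: π^{-1}(V) = {x54, x55, x56} ∉ τ ✗.
  V = {[x57]}: π^{-1}(V) = {x57} ∈ τ ✓.
  V = {[x54=x55], [x57]}: π^{-1}(V) = {x54, x55, x57} ∈ τ ✓.
  V = {[x56], [x57]}: π^{-1}(V) = {x56, x57} ∈ τ ✓.
  V = {[x54=x55], [x56], [x57]}: π^{-1}(V) = {x54, x55, x56, x57} ∈ τ ✓.
Open sets in the quotient: τ_Q = {{}, {[x54=x55]}, {[x57]}, {[x54=x55], [x57]}, {[x56], [x57]}, {[x54=x55], [x56], [x57]}} (6 elements).


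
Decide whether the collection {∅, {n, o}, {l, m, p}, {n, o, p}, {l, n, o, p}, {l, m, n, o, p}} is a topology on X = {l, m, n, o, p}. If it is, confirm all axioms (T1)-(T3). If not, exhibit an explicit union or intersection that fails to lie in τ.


τ is NOT a topology on X.

Axiom (T1): ∅ ∈ τ? Yes; X ∈ τ? Yes.
Axiom (T2/T3): check pairwise unions and intersections of members of τ.
Counterexample for (T3): {l, m, p} ∩ {n, o, p} = {p} ∉ τ. Therefore τ is NOT a topology.


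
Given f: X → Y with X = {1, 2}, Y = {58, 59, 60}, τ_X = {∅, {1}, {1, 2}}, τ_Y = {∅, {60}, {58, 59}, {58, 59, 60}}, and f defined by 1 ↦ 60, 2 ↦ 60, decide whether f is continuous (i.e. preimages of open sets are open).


f IS continuous.

Compute f^{-1}(U) for each U ∈ τ_Y:
  U = ∅: f^{-1}(U) = ∅ ∈ τ_X ✓.
  U = {60}: f^{-1}(U) = {1, 2} ∈ τ_X ✓.
  U = {58, 59}: f^{-1}(U) = ∅ ∈ τ_X ✓.
  U = {58, 59, 60}: f^{-1}(U) = {1, 2} ∈ τ_X ✓.
Every preimage lies in τ_X, so f IS continuous.


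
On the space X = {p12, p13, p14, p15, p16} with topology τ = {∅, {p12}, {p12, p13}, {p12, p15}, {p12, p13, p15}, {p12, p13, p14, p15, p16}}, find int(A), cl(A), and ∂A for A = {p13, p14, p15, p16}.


int(A) = ∅, cl(A) = {p13, p14, p15, p16}, ∂A = {p13, p14, p15, p16}.

Closed sets in (X, τ) are complements of opens:
  closed(X, τ) = {∅, {p14, p16}, {p13, p14, p16}, {p14, p15, p16}, {p13, p14, p15, p16}, {p12, p13, p14, p15, p16}}.
int(A) = ⋃ {U ∈ τ : U ⊆ A}. Opens contained in A: ∅.
Taking the union of these: int(A) = ∅.
cl(A) = ⋂ {C closed : A ⊆ C}. Closed sets containing A: {p13, p14, p15, p16}, {p12, p13, p14, p15, p16}.
Intersecting these: cl(A) = {p13, p14, p15, p16}.
∂A = cl(A) ∖ int(A) = {p13, p14, p15, p16} ∖ ∅ = {p13, p14, p15, p16}.


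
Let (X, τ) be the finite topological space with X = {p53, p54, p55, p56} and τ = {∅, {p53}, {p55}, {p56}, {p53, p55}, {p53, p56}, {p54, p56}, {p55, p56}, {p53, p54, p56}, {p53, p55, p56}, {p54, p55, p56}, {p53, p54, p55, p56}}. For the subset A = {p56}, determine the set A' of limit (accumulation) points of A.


A' = {p54}

For each x ∈ X, list the open sets U ∈ τ with x ∈ U, then check whether U ∩ (A ∖ {x}) ≠ ∅ for every such U.
  x = p53: open {p53} ∋ x has {p53} ∩ (A ∖ {p53}) = ∅, so x is NOT a limit point.
  x = p54: opens ∋ x are {p54, p56}, {p53, p54, p56}, {p54, p55, p56}, {p53, p54, p55, p56}; each meets A ∖ {p54}, so x IS a limit point.
  x = p55: open {p55} ∋ x has {p55} ∩ (A ∖ {p55}) = ∅, so x is NOT a limit point.
  x = p56: open {p56} ∋ x has {p56} ∩ (A ∖ {p56}) = ∅, so x is NOT a limit point.
Collecting: A' = {p54}.


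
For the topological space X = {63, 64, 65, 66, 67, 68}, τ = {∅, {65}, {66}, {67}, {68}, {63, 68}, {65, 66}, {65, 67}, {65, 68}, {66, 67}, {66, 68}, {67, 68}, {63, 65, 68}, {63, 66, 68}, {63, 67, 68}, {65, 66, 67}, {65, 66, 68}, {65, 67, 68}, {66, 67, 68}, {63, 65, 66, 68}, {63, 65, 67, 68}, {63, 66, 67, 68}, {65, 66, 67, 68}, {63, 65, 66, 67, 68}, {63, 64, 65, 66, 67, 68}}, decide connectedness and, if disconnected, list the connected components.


(X, τ) is connected.

Find clopen sets (U ∈ τ with X ∖ U ∈ τ):
  U = ∅, X ∖ U = {63, 64, 65, 66, 67, 68} — both open, so U is clopen.
  U = {63, 64, 65, 66, 67, 68}, X ∖ U = ∅ — both open, so U is clopen.
Only trivial clopens (∅ and X) exist, so (X, τ) is connected.
Compute connected components by grouping points that agree on all clopens:
  component: {63, 64, 65, 66, 67, 68}


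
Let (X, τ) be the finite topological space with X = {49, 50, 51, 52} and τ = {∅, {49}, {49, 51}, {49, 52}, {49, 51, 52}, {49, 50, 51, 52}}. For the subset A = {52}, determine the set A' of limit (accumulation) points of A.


A' = {50}

For each x ∈ X, list the open sets U ∈ τ with x ∈ U, then check whether U ∩ (A ∖ {x}) ≠ ∅ for every such U.
  x = 49: open {49} ∋ x has {49} ∩ (A ∖ {49}) = ∅, so x is NOT a limit point.
  x = 50: opens ∋ x are {49, 50, 51, 52}; each meets A ∖ {50}, so x IS a limit point.
  x = 51: open {49, 51} ∋ x has {49, 51} ∩ (A ∖ {51}) = ∅, so x is NOT a limit point.
  x = 52: open {49, 52} ∋ x has {49, 52} ∩ (A ∖ {52}) = ∅, so x is NOT a limit point.
Collecting: A' = {50}.


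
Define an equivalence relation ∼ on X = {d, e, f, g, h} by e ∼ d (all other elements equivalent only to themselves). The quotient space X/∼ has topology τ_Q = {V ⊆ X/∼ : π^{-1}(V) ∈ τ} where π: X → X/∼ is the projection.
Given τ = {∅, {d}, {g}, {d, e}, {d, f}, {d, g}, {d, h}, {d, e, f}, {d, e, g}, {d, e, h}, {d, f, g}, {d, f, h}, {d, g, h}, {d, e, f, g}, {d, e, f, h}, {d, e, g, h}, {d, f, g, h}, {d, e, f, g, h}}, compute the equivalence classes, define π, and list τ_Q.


X/∼ = {[d=e], [f], [g], [h]}; |τ_Q| = 10.

Equivalence classes: [d=e], [f], [g], [h].
Quotient map π: X → X/∼ sends d ↦ [d=e], e ↦ [d=e], f ↦ [f], g ↦ [g], h ↦ [h].
For each subset V ⊆ X/∼, compute π^{-1}(V) ⊆ X and check whether π^{-1}(V) ∈ τ. V is open in τ_Q iff π^{-1}(V) ∈ τ.
  V = {}: π^{-1}(V) = ∅ ∈ τ ✓.
  V = {[d=e]}: π^{-1}(V) = {d, e} ∈ τ ✓.
  V = {[f]}: π^{-1}(V) = {f} ∉ τ ✗.
  V = {[d=e], [f]}: π^{-1}(V) = {d, e, f} ∈ τ ✓.
  V = {[g]}: π^{-1}(V) = {g} ∈ τ ✓.
  V = {[d=e], [g]}: π^{-1}(V) = {d, e, g} ∈ τ ✓.
  V = {[f], [g]}: π^{-1}(V) = {f, g} ∉ τ ✗.
  V = {[d=e], [f], [g]}: π^{-1}(V) = {d, e, f, g} ∈ τ ✓.
  V = {[h]}: π^{-1}(V) = {h} ∉ τ ✗.
  V = {[d=e], [h]}: π^{-1}(V) = {d, e, h} ∈ τ ✓.
  V = {[f], [h]}: π^{-1}(V) = {f, h} ∉ τ ✗.
  V = {[d=e], [f], [h]}: π^{-1}(V) = {d, e, f, h} ∈ τ ✓.
  V = {[g], [h]}: π^{-1}(V) = {g, h} ∉ τ ✗.
  V = {[d=e], [g], [h]}: π^{-1}(V) = {d, e, g, h} ∈ τ ✓.
  V = {[f], [g], [h]}: π^{-1}(V) = {f, g, h} ∉ τ ✗.
  V = {[d=e], [f], [g], [h]}: π^{-1}(V) = {d, e, f, g, h} ∈ τ ✓.
Open sets in the quotient: τ_Q = {{}, {[d=e]}, {[d=e], [f]}, {[g]}, {[d=e], [g]}, {[d=e], [f], [g]}, {[d=e], [h]}, {[d=e], [f], [h]}, {[d=e], [g], [h]}, {[d=e], [f], [g], [h]}} (10 elements).


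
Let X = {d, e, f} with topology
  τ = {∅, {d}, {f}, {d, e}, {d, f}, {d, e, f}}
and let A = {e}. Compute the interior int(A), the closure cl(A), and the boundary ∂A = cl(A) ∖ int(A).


int(A) = ∅, cl(A) = {e}, ∂A = {e}.

Closed sets in (X, τ) are complements of opens:
  closed(X, τ) = {∅, {e}, {f}, {d, e}, {e, f}, {d, e, f}}.
int(A) = ⋃ {U ∈ τ : U ⊆ A}. Opens contained in A: ∅.
Taking the union of these: int(A) = ∅.
cl(A) = ⋂ {C closed : A ⊆ C}. Closed sets containing A: {e}, {d, e}, {e, f}, {d, e, f}.
Intersecting these: cl(A) = {e}.
∂A = cl(A) ∖ int(A) = {e} ∖ ∅ = {e}.


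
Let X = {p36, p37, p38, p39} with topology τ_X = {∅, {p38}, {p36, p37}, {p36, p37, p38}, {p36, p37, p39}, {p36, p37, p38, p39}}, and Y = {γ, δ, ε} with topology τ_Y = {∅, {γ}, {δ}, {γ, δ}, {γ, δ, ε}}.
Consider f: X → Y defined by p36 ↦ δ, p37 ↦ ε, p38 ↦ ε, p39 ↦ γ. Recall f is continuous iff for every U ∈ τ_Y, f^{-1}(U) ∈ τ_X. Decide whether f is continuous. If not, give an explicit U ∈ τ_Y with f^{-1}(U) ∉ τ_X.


f is NOT continuous.

Compute f^{-1}(U) for each U ∈ τ_Y:
  U = ∅: f^{-1}(U) = ∅ ∈ τ_X ✓.
  U = {γ}: f^{-1}(U) = {p39} ∉ τ_X ✗.
  U = {δ}: f^{-1}(U) = {p36} ∉ τ_X ✗.
  U = {γ, δ}: f^{-1}(U) = {p36, p39} ∉ τ_X ✗.
  U = {γ, δ, ε}: f^{-1}(U) = {p36, p37, p38, p39} ∈ τ_X ✓.
Found U = {γ} with f^{-1}(U) = {p39} not in τ_X. Therefore f is NOT continuous.


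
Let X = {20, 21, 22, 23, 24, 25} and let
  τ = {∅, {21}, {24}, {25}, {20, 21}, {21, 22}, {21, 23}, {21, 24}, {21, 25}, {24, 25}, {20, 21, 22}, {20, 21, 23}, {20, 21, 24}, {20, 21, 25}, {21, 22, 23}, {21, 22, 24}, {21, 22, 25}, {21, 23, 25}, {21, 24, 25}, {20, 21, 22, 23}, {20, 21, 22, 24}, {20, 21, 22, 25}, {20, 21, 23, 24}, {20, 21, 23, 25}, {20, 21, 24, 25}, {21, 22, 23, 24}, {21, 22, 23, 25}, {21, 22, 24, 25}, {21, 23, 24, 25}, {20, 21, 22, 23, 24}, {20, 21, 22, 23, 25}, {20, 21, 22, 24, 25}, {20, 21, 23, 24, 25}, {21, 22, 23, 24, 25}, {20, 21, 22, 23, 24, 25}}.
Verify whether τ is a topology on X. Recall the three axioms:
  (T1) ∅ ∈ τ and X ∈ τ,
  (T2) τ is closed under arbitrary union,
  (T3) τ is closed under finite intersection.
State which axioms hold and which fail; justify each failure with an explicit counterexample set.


τ is NOT a topology on X.

Axiom (T1): ∅ ∈ τ? Yes; X ∈ τ? Yes.
Axiom (T2/T3): check pairwise unions and intersections of members of τ.
Counterexample for (T2): {24} ∪ {21, 23} = {21, 23, 24} ∉ τ. Therefore τ is NOT a topology.


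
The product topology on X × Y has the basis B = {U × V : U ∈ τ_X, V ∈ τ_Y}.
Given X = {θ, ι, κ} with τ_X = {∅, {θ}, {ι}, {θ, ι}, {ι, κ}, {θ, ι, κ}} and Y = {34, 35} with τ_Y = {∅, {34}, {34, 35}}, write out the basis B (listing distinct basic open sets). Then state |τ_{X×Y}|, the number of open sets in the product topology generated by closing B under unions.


Basis B = {∅ × ∅, {θ} × {34}, {ι} × {34}, {θ} × {34, 35}, {θ, ι} × {34}, {ι} × {34, 35}, {ι, κ} × {34}, {θ, ι, κ} × {34}, {θ, ι} × {34, 35}, {ι, κ} × {34, 35}, {θ, ι, κ} × {34, 35}}; |τ_{X×Y}| = 18.

Enumerate products U × V with U ∈ τ_X, V ∈ τ_Y (deduplicated):
  ∅ × ∅ = {} (∅)
  {θ} × {34} = {(θ,34)}
  {ι} × {34} = {(ι,34)}
  {θ} × {34, 35} = {(θ,34), (θ,35)}
  {θ, ι} × {34} = {(θ,34), (ι,34)}
  {ι} × {34, 35} = {(ι,34), (ι,35)}
  {ι, κ} × {34} = {(ι,34), (κ,34)}
  {θ, ι, κ} × {34} = {(θ,34), (ι,34), (κ,34)}
  {θ, ι} × {34, 35} = {(θ,34), (θ,35), (ι,34), (ι,35)}
  {ι, κ} × {34, 35} = {(ι,34), (ι,35), (κ,34), (κ,35)}
  {θ, ι, κ} × {34, 35} = {(θ,34), (θ,35), (ι,34), (ι,35), (κ,34), (κ,35)}
These 11 distinct sets form the basis B.
Close under arbitrary unions to get τ_{X×Y}; counting gives |τ_{X×Y}| = 18.


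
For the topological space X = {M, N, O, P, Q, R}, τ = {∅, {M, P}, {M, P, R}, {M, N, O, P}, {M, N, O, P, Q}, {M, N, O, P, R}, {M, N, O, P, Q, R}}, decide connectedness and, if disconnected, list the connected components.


(X, τ) is connected.

Find clopen sets (U ∈ τ with X ∖ U ∈ τ):
  U = ∅, X ∖ U = {M, N, O, P, Q, R} — both open, so U is clopen.
  U = {M, N, O, P, Q, R}, X ∖ U = ∅ — both open, so U is clopen.
Only trivial clopens (∅ and X) exist, so (X, τ) is connected.
Compute connected components by grouping points that agree on all clopens:
  component: {M, N, O, P, Q, R}


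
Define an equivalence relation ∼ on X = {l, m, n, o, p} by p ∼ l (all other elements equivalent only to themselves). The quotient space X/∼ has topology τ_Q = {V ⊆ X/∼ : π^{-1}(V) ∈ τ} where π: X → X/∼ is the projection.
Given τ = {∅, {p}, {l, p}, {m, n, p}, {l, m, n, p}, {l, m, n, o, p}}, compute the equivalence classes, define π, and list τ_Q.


X/∼ = {[l=p], [m], [n], [o]}; |τ_Q| = 4.

Equivalence classes: [l=p], [m], [n], [o].
Quotient map π: X → X/∼ sends l ↦ [l=p], m ↦ [m], n ↦ [n], o ↦ [o], p ↦ [l=p].
For each subset V ⊆ X/∼, compute π^{-1}(V) ⊆ X and check whether π^{-1}(V) ∈ τ. V is open in τ_Q iff π^{-1}(V) ∈ τ.
  V = {}: π^{-1}(V) = ∅ ∈ τ ✓.
  V = {[l=p]}: π^{-1}(V) = {l, p} ∈ τ ✓.
  V = {[m]}: π^{-1}(V) = {m} ∉ τ ✗.
  V = {[l=p], [m]}: π^{-1}(V) = {l, m, p} ∉ τ ✗.
  V = {[n]}: π^{-1}(V) = {n} ∉ τ ✗.
  V = {[l=p], [n]}: π^{-1}(V) = {l, n, p} ∉ τ ✗.
  V = {[m], [n]}: π^{-1}(V) = {m, n} ∉ τ ✗.
  V = {[l=p], [m], [n]}: π^{-1}(V) = {l, m, n, p} ∈ τ ✓.
  V = {[o]}: π^{-1}(V) = {o} ∉ τ ✗.
  V = {[l=p], [o]}: π^{-1}(V) = {l, o, p} ∉ τ ✗.
  V = {[m], [o]}: π^{-1}(V) = {m, o} ∉ τ ✗.
  V = {[l=p], [m], [o]}: π^{-1}(V) = {l, m, o, p} ∉ τ ✗.
  V = {[n], [o]}: π^{-1}(V) = {n, o} ∉ τ ✗.
  V = {[l=p], [n], [o]}: π^{-1}(V) = {l, n, o, p} ∉ τ ✗.
  V = {[m], [n], [o]}: π^{-1}(V) = {m, n, o} ∉ τ ✗.
  V = {[l=p], [m], [n], [o]}: π^{-1}(V) = {l, m, n, o, p} ∈ τ ✓.
Open sets in the quotient: τ_Q = {{}, {[l=p]}, {[l=p], [m], [n]}, {[l=p], [m], [n], [o]}} (4 elements).


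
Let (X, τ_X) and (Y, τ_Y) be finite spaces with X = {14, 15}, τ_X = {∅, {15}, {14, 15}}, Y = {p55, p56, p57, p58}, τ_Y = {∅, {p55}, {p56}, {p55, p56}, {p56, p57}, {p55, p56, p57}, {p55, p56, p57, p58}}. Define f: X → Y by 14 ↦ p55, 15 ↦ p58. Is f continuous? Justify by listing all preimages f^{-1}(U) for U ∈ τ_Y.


f is NOT continuous.

Compute f^{-1}(U) for each U ∈ τ_Y:
  U = ∅: f^{-1}(U) = ∅ ∈ τ_X ✓.
  U = {p55}: f^{-1}(U) = {14} ∉ τ_X ✗.
  U = {p56}: f^{-1}(U) = ∅ ∈ τ_X ✓.
  U = {p55, p56}: f^{-1}(U) = {14} ∉ τ_X ✗.
  U = {p56, p57}: f^{-1}(U) = ∅ ∈ τ_X ✓.
  U = {p55, p56, p57}: f^{-1}(U) = {14} ∉ τ_X ✗.
  U = {p55, p56, p57, p58}: f^{-1}(U) = {14, 15} ∈ τ_X ✓.
Found U = {p55} with f^{-1}(U) = {14} not in τ_X. Therefore f is NOT continuous.


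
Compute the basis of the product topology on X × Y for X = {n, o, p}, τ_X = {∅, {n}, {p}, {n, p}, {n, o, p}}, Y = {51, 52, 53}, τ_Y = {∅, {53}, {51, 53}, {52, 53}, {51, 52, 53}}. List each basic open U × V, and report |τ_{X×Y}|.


Basis B = {∅ × ∅, {n} × {53}, {p} × {53}, {n} × {51, 53}, {n} × {52, 53}, {n, p} × {53}, {p} × {51, 53}, {p} × {52, 53}, {n} × {51, 52, 53}, {n, o, p} × {53}, {p} × {51, 52, 53}, {n, p} × {51, 53}, {n, p} × {52, 53}, {n, p} × {51, 52, 53}, {n, o, p} × {51, 53}, {n, o, p} × {52, 53}, {n, o, p} × {51, 52, 53}}; |τ_{X×Y}| = 50.

Enumerate products U × V with U ∈ τ_X, V ∈ τ_Y (deduplicated):
  ∅ × ∅ = {} (∅)
  {n} × {53} = {(n,53)}
  {p} × {53} = {(p,53)}
  {n} × {51, 53} = {(n,51), (n,53)}
  {n} × {52, 53} = {(n,52), (n,53)}
  {n, p} × {53} = {(n,53), (p,53)}
  {p} × {51, 53} = {(p,51), (p,53)}
  {p} × {52, 53} = {(p,52), (p,53)}
  {n} × {51, 52, 53} = {(n,51), (n,52), (n,53)}
  {n, o, p} × {53} = {(n,53), (o,53), (p,53)}
  {p} × {51, 52, 53} = {(p,51), (p,52), (p,53)}
  {n, p} × {51, 53} = {(n,51), (n,53), (p,51), (p,53)}
  {n, p} × {52, 53} = {(n,52), (n,53), (p,52), (p,53)}
  {n, p} × {51, 52, 53} = {(n,51), (n,52), (n,53), (p,51), (p,52), (p,53)}
  {n, o, p} × {51, 53} = {(n,51), (n,53), (o,51), (o,53), (p,51), (p,53)}
  {n, o, p} × {52, 53} = {(n,52), (n,53), (o,52), (o,53), (p,52), (p,53)}
  {n, o, p} × {51, 52, 53} = {(n,51), (n,52), (n,53), (o,51), (o,52), (o,53), (p,51), (p,52), (p,53)}
These 17 distinct sets form the basis B.
Close under arbitrary unions to get τ_{X×Y}; counting gives |τ_{X×Y}| = 50.


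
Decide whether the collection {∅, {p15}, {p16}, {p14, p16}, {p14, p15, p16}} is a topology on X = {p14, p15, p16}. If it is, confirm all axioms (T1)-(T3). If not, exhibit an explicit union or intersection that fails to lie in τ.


τ is NOT a topology on X.

Axiom (T1): ∅ ∈ τ? Yes; X ∈ τ? Yes.
Axiom (T2/T3): check pairwise unions and intersections of members of τ.
Counterexample for (T2): {p15} ∪ {p16} = {p15, p16} ∉ τ. Therefore τ is NOT a topology.


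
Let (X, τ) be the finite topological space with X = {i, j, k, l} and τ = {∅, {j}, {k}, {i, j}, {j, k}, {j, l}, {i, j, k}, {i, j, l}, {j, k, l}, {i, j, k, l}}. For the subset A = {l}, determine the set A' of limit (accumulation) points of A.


A' = ∅

For each x ∈ X, list the open sets U ∈ τ with x ∈ U, then check whether U ∩ (A ∖ {x}) ≠ ∅ for every such U.
  x = i: open {i, j} ∋ x has {i, j} ∩ (A ∖ {i}) = ∅, so x is NOT a limit point.
  x = j: open {j} ∋ x has {j} ∩ (A ∖ {j}) = ∅, so x is NOT a limit point.
  x = k: open {k} ∋ x has {k} ∩ (A ∖ {k}) = ∅, so x is NOT a limit point.
  x = l: open {j, l} ∋ x has {j, l} ∩ (A ∖ {l}) = ∅, so x is NOT a limit point.
Collecting: A' = ∅.


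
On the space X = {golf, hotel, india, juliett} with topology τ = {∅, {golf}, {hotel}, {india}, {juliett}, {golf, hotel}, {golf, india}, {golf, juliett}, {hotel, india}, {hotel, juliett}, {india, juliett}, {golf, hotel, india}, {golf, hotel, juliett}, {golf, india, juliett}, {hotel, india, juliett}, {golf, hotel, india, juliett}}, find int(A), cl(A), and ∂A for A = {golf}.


int(A) = {golf}, cl(A) = {golf}, ∂A = ∅.

Closed sets in (X, τ) are complements of opens:
  closed(X, τ) = {∅, {golf}, {hotel}, {india}, {juliett}, {golf, hotel}, {golf, india}, {golf, juliett}, {hotel, india}, {hotel, juliett}, {india, juliett}, {golf, hotel, india}, {golf, hotel, juliett}, {golf, india, juliett}, {hotel, india, juliett}, {golf, hotel, india, juliett}}.
int(A) = ⋃ {U ∈ τ : U ⊆ A}. Opens contained in A: ∅, {golf}.
Taking the union of these: int(A) = {golf}.
cl(A) = ⋂ {C closed : A ⊆ C}. Closed sets containing A: {golf}, {golf, hotel}, {golf, india}, {golf, juliett}, {golf, hotel, india}, {golf, hotel, juliett}, {golf, india, juliett}, {golf, hotel, india, juliett}.
Intersecting these: cl(A) = {golf}.
∂A = cl(A) ∖ int(A) = {golf} ∖ {golf} = ∅.


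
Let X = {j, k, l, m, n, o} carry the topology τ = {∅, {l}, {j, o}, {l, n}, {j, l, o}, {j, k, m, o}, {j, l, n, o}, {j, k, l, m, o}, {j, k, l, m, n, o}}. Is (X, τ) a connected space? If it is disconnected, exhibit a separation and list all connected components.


(X, τ) is disconnected; components = [{l, n}, {j, k, m, o}].

Find clopen sets (U ∈ τ with X ∖ U ∈ τ):
  U = ∅, X ∖ U = {j, k, l, m, n, o} — both open, so U is clopen.
  U = {l, n}, X ∖ U = {j, k, m, o} — both open, so U is clopen.
  U = {j, k, m, o}, X ∖ U = {l, n} — both open, so U is clopen.
  U = {j, k, l, m, n, o}, X ∖ U = ∅ — both open, so U is clopen.
Nontrivial clopen(s) exist: e.g. {j, k, m, o}. So (X, τ) is disconnected.
Compute connected components by grouping points that agree on all clopens:
  component: {l, n}
  component: {j, k, m, o}


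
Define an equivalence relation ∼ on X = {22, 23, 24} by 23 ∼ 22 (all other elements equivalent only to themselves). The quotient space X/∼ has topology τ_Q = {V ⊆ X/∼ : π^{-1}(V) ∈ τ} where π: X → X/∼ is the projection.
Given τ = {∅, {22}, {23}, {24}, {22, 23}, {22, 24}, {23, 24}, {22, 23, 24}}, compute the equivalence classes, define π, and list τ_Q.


X/∼ = {[22=23], [24]}; |τ_Q| = 4.

Equivalence classes: [22=23], [24].
Quotient map π: X → X/∼ sends 22 ↦ [22=23], 23 ↦ [22=23], 24 ↦ [24].
For each subset V ⊆ X/∼, compute π^{-1}(V) ⊆ X and check whether π^{-1}(V) ∈ τ. V is open in τ_Q iff π^{-1}(V) ∈ τ.
  V = {}: π^{-1}(V) = ∅ ∈ τ ✓.
  V = {[22=23]}: π^{-1}(V) = {22, 23} ∈ τ ✓.
  V = {[24]}: π^{-1}(V) = {24} ∈ τ ✓.
  V = {[22=23], [24]}: π^{-1}(V) = {22, 23, 24} ∈ τ ✓.
Open sets in the quotient: τ_Q = {{}, {[22=23]}, {[24]}, {[22=23], [24]}} (4 elements).


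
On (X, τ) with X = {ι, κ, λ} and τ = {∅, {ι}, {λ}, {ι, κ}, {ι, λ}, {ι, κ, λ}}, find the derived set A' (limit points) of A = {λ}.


A' = ∅

For each x ∈ X, list the open sets U ∈ τ with x ∈ U, then check whether U ∩ (A ∖ {x}) ≠ ∅ for every such U.
  x = ι: open {ι} ∋ x has {ι} ∩ (A ∖ {ι}) = ∅, so x is NOT a limit point.
  x = κ: open {ι, κ} ∋ x has {ι, κ} ∩ (A ∖ {κ}) = ∅, so x is NOT a limit point.
  x = λ: open {λ} ∋ x has {λ} ∩ (A ∖ {λ}) = ∅, so x is NOT a limit point.
Collecting: A' = ∅.


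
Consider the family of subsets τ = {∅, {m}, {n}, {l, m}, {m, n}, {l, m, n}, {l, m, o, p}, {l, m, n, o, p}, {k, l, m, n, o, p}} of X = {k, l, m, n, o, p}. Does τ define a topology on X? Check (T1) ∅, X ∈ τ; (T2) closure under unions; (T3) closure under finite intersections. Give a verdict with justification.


τ IS a topology on X.

Axiom (T1): ∅ ∈ τ? Yes; X ∈ τ? Yes.
Axiom (T2/T3): check pairwise unions and intersections of members of τ.
All pairwise intersections and unions checked — each lies in τ. Therefore τ satisfies (T1), (T2), (T3): it IS a topology on X.


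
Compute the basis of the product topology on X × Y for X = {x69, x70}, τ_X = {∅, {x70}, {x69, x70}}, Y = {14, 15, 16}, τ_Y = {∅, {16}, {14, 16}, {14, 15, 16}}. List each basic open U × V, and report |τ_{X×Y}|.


Basis B = {∅ × ∅, {x70} × {16}, {x69, x70} × {16}, {x70} × {14, 16}, {x70} × {14, 15, 16}, {x69, x70} × {14, 16}, {x69, x70} × {14, 15, 16}}; |τ_{X×Y}| = 10.

Enumerate products U × V with U ∈ τ_X, V ∈ τ_Y (deduplicated):
  ∅ × ∅ = {} (∅)
  {x70} × {16} = {(x70,16)}
  {x69, x70} × {16} = {(x69,16), (x70,16)}
  {x70} × {14, 16} = {(x70,14), (x70,16)}
  {x70} × {14, 15, 16} = {(x70,14), (x70,15), (x70,16)}
  {x69, x70} × {14, 16} = {(x69,14), (x69,16), (x70,14), (x70,16)}
  {x69, x70} × {14, 15, 16} = {(x69,14), (x69,15), (x69,16), (x70,14), (x70,15), (x70,16)}
These 7 distinct sets form the basis B.
Close under arbitrary unions to get τ_{X×Y}; counting gives |τ_{X×Y}| = 10.


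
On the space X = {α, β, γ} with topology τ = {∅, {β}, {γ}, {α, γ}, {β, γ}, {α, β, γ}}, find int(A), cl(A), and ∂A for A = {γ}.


int(A) = {γ}, cl(A) = {α, γ}, ∂A = {α}.

Closed sets in (X, τ) are complements of opens:
  closed(X, τ) = {∅, {α}, {β}, {α, β}, {α, γ}, {α, β, γ}}.
int(A) = ⋃ {U ∈ τ : U ⊆ A}. Opens contained in A: ∅, {γ}.
Taking the union of these: int(A) = {γ}.
cl(A) = ⋂ {C closed : A ⊆ C}. Closed sets containing A: {α, γ}, {α, β, γ}.
Intersecting these: cl(A) = {α, γ}.
∂A = cl(A) ∖ int(A) = {α, γ} ∖ {γ} = {α}.


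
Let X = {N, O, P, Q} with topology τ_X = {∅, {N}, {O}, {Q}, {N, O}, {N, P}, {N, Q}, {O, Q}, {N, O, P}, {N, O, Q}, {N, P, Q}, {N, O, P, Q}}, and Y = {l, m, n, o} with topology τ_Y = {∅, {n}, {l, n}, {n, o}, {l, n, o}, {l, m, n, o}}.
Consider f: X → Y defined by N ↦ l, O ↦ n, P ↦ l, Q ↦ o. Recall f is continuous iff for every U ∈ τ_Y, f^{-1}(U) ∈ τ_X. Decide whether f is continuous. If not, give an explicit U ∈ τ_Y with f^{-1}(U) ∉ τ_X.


f IS continuous.

Compute f^{-1}(U) for each U ∈ τ_Y:
  U = ∅: f^{-1}(U) = ∅ ∈ τ_X ✓.
  U = {n}: f^{-1}(U) = {O} ∈ τ_X ✓.
  U = {l, n}: f^{-1}(U) = {N, O, P} ∈ τ_X ✓.
  U = {n, o}: f^{-1}(U) = {O, Q} ∈ τ_X ✓.
  U = {l, n, o}: f^{-1}(U) = {N, O, P, Q} ∈ τ_X ✓.
  U = {l, m, n, o}: f^{-1}(U) = {N, O, P, Q} ∈ τ_X ✓.
Every preimage lies in τ_X, so f IS continuous.


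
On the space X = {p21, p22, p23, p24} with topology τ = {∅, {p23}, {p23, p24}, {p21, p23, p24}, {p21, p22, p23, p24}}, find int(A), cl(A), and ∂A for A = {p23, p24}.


int(A) = {p23, p24}, cl(A) = {p21, p22, p23, p24}, ∂A = {p21, p22}.

Closed sets in (X, τ) are complements of opens:
  closed(X, τ) = {∅, {p22}, {p21, p22}, {p21, p22, p24}, {p21, p22, p23, p24}}.
int(A) = ⋃ {U ∈ τ : U ⊆ A}. Opens contained in A: ∅, {p23}, {p23, p24}.
Taking the union of these: int(A) = {p23, p24}.
cl(A) = ⋂ {C closed : A ⊆ C}. Closed sets containing A: {p21, p22, p23, p24}.
Intersecting these: cl(A) = {p21, p22, p23, p24}.
∂A = cl(A) ∖ int(A) = {p21, p22, p23, p24} ∖ {p23, p24} = {p21, p22}.


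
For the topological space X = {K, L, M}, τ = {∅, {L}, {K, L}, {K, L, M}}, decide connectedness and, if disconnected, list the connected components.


(X, τ) is connected.

Find clopen sets (U ∈ τ with X ∖ U ∈ τ):
  U = ∅, X ∖ U = {K, L, M} — both open, so U is clopen.
  U = {K, L, M}, X ∖ U = ∅ — both open, so U is clopen.
Only trivial clopens (∅ and X) exist, so (X, τ) is connected.
Compute connected components by grouping points that agree on all clopens:
  component: {K, L, M}


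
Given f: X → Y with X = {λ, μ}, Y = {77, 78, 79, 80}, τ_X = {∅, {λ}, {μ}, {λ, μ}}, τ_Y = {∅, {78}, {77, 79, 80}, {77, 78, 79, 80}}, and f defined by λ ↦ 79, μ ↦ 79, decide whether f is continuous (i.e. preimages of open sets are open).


f IS continuous.

Compute f^{-1}(U) for each U ∈ τ_Y:
  U = ∅: f^{-1}(U) = ∅ ∈ τ_X ✓.
  U = {78}: f^{-1}(U) = ∅ ∈ τ_X ✓.
  U = {77, 79, 80}: f^{-1}(U) = {λ, μ} ∈ τ_X ✓.
  U = {77, 78, 79, 80}: f^{-1}(U) = {λ, μ} ∈ τ_X ✓.
Every preimage lies in τ_X, so f IS continuous.


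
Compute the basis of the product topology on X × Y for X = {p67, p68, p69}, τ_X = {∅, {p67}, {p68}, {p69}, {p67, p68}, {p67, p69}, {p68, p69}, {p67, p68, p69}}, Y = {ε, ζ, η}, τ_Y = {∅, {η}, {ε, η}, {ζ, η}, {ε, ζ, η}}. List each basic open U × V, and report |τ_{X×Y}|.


Basis B = {∅ × ∅, {p67} × {η}, {p68} × {η}, {p69} × {η}, {p67} × {ε, η}, {p67} × {ζ, η}, {p67, p68} × {η}, {p67, p69} × {η}, {p68} × {ε, η}, {p68} × {ζ, η}, {p68, p69} × {η}, {p69} × {ε, η}, {p69} × {ζ, η}, {p67} × {ε, ζ, η}, {p67, p68, p69} × {η}, {p68} × {ε, ζ, η}, {p69} × {ε, ζ, η}, {p67, p68} × {ε, η}, {p67, p69} × {ε, η}, {p67, p68} × {ζ, η}, {p67, p69} × {ζ, η}, {p68, p69} × {ε, η}, {p68, p69} × {ζ, η}, {p67, p68} × {ε, ζ, η}, {p67, p69} × {ε, ζ, η}, {p67, p68, p69} × {ε, η}, {p67, p68, p69} × {ζ, η}, {p68, p69} × {ε, ζ, η}, {p67, p68, p69} × {ε, ζ, η}}; |τ_{X×Y}| = 125.

Enumerate products U × V with U ∈ τ_X, V ∈ τ_Y (deduplicated):
  ∅ × ∅ = {} (∅)
  {p67} × {η} = {(p67,η)}
  {p68} × {η} = {(p68,η)}
  {p69} × {η} = {(p69,η)}
  {p67} × {ε, η} = {(p67,ε), (p67,η)}
  {p67} × {ζ, η} = {(p67,ζ), (p67,η)}
  {p67, p68} × {η} = {(p67,η), (p68,η)}
  {p67, p69} × {η} = {(p67,η), (p69,η)}
  {p68} × {ε, η} = {(p68,ε), (p68,η)}
  {p68} × {ζ, η} = {(p68,ζ), (p68,η)}
  {p68, p69} × {η} = {(p68,η), (p69,η)}
  {p69} × {ε, η} = {(p69,ε), (p69,η)}
  {p69} × {ζ, η} = {(p69,ζ), (p69,η)}
  {p67} × {ε, ζ, η} = {(p67,ε), (p67,ζ), (p67,η)}
  {p67, p68, p69} × {η} = {(p67,η), (p68,η), (p69,η)}
  {p68} × {ε, ζ, η} = {(p68,ε), (p68,ζ), (p68,η)}
  {p69} × {ε, ζ, η} = {(p69,ε), (p69,ζ), (p69,η)}
  {p67, p68} × {ε, η} = {(p67,ε), (p67,η), (p68,ε), (p68,η)}
  {p67, p69} × {ε, η} = {(p67,ε), (p67,η), (p69,ε), (p69,η)}
  {p67, p68} × {ζ, η} = {(p67,ζ), (p67,η), (p68,ζ), (p68,η)}
  {p67, p69} × {ζ, η} = {(p67,ζ), (p67,η), (p69,ζ), (p69,η)}
  {p68, p69} × {ε, η} = {(p68,ε), (p68,η), (p69,ε), (p69,η)}
  {p68, p69} × {ζ, η} = {(p68,ζ), (p68,η), (p69,ζ), (p69,η)}
  {p67, p68} × {ε, ζ, η} = {(p67,ε), (p67,ζ), (p67,η), (p68,ε), (p68,ζ), (p68,η)}
  {p67, p69} × {ε, ζ, η} = {(p67,ε), (p67,ζ), (p67,η), (p69,ε), (p69,ζ), (p69,η)}
  {p67, p68, p69} × {ε, η} = {(p67,ε), (p67,η), (p68,ε), (p68,η), (p69,ε), (p69,η)}
  {p67, p68, p69} × {ζ, η} = {(p67,ζ), (p67,η), (p68,ζ), (p68,η), (p69,ζ), (p69,η)}
  {p68, p69} × {ε, ζ, η} = {(p68,ε), (p68,ζ), (p68,η), (p69,ε), (p69,ζ), (p69,η)}
  {p67, p68, p69} × {ε, ζ, η} = {(p67,ε), (p67,ζ), (p67,η), (p68,ε), (p68,ζ), (p68,η), (p69,ε), (p69,ζ), (p69,η)}
These 29 distinct sets form the basis B.
Close under arbitrary unions to get τ_{X×Y}; counting gives |τ_{X×Y}| = 125.


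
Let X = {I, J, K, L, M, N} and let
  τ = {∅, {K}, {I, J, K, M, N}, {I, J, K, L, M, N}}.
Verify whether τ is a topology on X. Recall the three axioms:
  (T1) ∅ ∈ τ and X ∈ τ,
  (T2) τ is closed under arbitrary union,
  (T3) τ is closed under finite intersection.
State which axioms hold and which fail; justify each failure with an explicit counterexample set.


τ IS a topology on X.

Axiom (T1): ∅ ∈ τ? Yes; X ∈ τ? Yes.
Axiom (T2/T3): check pairwise unions and intersections of members of τ.
All pairwise intersections and unions checked — each lies in τ. Therefore τ satisfies (T1), (T2), (T3): it IS a topology on X.


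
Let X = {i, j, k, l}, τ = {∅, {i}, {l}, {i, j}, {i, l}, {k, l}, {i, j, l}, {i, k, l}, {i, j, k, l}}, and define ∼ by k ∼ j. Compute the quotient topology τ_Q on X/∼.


X/∼ = {[i], [j=k], [l]}; |τ_Q| = 5.

Equivalence classes: [i], [j=k], [l].
Quotient map π: X → X/∼ sends i ↦ [i], j ↦ [j=k], k ↦ [j=k], l ↦ [l].
For each subset V ⊆ X/∼, compute π^{-1}(V) ⊆ X and check whether π^{-1}(V) ∈ τ. V is open in τ_Q iff π^{-1}(V) ∈ τ.
  V = {}: π^{-1}(V) = ∅ ∈ τ ✓.
  V = {[i]}: π^{-1}(V) = {i} ∈ τ ✓.
  V = {[j=k]}: π^{-1}(V) = {j, k} ∉ τ ✗.
  V = {[i], [j=k]}: π^{-1}(V) = {i, j, k} ∉ τ ✗.
  V = {[l]}: π^{-1}(V) = {l} ∈ τ ✓.
  V = {[i], [l]}: π^{-1}(V) = {i, l} ∈ τ ✓.
  V = {[j=k], [l]}: π^{-1}(V) = {j, k, l} ∉ τ ✗.
  V = {[i], [j=k], [l]}: π^{-1}(V) = {i, j, k, l} ∈ τ ✓.
Open sets in the quotient: τ_Q = {{}, {[i]}, {[l]}, {[i], [l]}, {[i], [j=k], [l]}} (5 elements).


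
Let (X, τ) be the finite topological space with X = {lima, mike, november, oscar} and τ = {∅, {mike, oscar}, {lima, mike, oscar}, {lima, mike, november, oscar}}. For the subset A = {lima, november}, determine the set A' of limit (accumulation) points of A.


A' = {november}

For each x ∈ X, list the open sets U ∈ τ with x ∈ U, then check whether U ∩ (A ∖ {x}) ≠ ∅ for every such U.
  x = lima: open {lima, mike, oscar} ∋ x has {lima, mike, oscar} ∩ (A ∖ {lima}) = ∅, so x is NOT a limit point.
  x = mike: open {mike, oscar} ∋ x has {mike, oscar} ∩ (A ∖ {mike}) = ∅, so x is NOT a limit point.
  x = november: opens ∋ x are {lima, mike, november, oscar}; each meets A ∖ {november}, so x IS a limit point.
  x = oscar: open {mike, oscar} ∋ x has {mike, oscar} ∩ (A ∖ {oscar}) = ∅, so x is NOT a limit point.
Collecting: A' = {november}.


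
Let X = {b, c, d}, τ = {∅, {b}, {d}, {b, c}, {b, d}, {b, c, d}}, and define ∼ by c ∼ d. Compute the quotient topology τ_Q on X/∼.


X/∼ = {[b], [c=d]}; |τ_Q| = 3.

Equivalence classes: [b], [c=d].
Quotient map π: X → X/∼ sends b ↦ [b], c ↦ [c=d], d ↦ [c=d].
For each subset V ⊆ X/∼, compute π^{-1}(V) ⊆ X and check whether π^{-1}(V) ∈ τ. V is open in τ_Q iff π^{-1}(V) ∈ τ.
  V = {}: π^{-1}(V) = ∅ ∈ τ ✓.
  V = {[b]}: π^{-1}(V) = {b} ∈ τ ✓.
  V = {[c=d]}: π^{-1}(V) = {c, d} ∉ τ ✗.
  V = {[b], [c=d]}: π^{-1}(V) = {b, c, d} ∈ τ ✓.
Open sets in the quotient: τ_Q = {{}, {[b]}, {[b], [c=d]}} (3 elements).


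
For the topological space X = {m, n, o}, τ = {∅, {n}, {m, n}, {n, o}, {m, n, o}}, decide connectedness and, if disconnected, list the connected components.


(X, τ) is connected.

Find clopen sets (U ∈ τ with X ∖ U ∈ τ):
  U = ∅, X ∖ U = {m, n, o} — both open, so U is clopen.
  U = {m, n, o}, X ∖ U = ∅ — both open, so U is clopen.
Only trivial clopens (∅ and X) exist, so (X, τ) is connected.
Compute connected components by grouping points that agree on all clopens:
  component: {m, n, o}


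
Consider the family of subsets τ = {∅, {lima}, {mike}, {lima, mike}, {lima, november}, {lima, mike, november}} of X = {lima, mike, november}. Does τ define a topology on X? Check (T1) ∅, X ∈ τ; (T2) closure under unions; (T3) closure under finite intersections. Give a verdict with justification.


τ IS a topology on X.

Axiom (T1): ∅ ∈ τ? Yes; X ∈ τ? Yes.
Axiom (T2/T3): check pairwise unions and intersections of members of τ.
All pairwise intersections and unions checked — each lies in τ. Therefore τ satisfies (T1), (T2), (T3): it IS a topology on X.


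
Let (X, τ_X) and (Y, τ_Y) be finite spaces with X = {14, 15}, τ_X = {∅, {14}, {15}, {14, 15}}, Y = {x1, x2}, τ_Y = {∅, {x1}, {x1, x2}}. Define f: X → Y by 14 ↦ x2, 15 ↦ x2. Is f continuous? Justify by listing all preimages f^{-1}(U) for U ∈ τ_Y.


f IS continuous.

Compute f^{-1}(U) for each U ∈ τ_Y:
  U = ∅: f^{-1}(U) = ∅ ∈ τ_X ✓.
  U = {x1}: f^{-1}(U) = ∅ ∈ τ_X ✓.
  U = {x1, x2}: f^{-1}(U) = {14, 15} ∈ τ_X ✓.
Every preimage lies in τ_X, so f IS continuous.


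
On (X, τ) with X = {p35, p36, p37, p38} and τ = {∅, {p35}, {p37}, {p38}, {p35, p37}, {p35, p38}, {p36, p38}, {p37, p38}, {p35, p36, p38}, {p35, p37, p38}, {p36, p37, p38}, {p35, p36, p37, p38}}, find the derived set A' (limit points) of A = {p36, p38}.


A' = {p36}

For each x ∈ X, list the open sets U ∈ τ with x ∈ U, then check whether U ∩ (A ∖ {x}) ≠ ∅ for every such U.
  x = p35: open {p35} ∋ x has {p35} ∩ (A ∖ {p35}) = ∅, so x is NOT a limit point.
  x = p36: opens ∋ x are {p36, p38}, {p35, p36, p38}, {p36, p37, p38}, {p35, p36, p37, p38}; each meets A ∖ {p36}, so x IS a limit point.
  x = p37: open {p37} ∋ x has {p37} ∩ (A ∖ {p37}) = ∅, so x is NOT a limit point.
  x = p38: open {p38} ∋ x has {p38} ∩ (A ∖ {p38}) = ∅, so x is NOT a limit point.
Collecting: A' = {p36}.
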